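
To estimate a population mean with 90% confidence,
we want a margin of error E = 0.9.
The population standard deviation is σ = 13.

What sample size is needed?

Answer: n = 565

Derivation:
z_0.05 = 1.645
n = (z×σ/E)² = (1.645×13/0.9)²
n = 564.5904
Round up: n = 565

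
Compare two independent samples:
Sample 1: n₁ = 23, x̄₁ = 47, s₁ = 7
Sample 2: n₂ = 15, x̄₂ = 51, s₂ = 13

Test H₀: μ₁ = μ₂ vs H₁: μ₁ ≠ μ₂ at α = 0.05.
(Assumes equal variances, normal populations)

Pooled variance: s²_p = [22×7² + 14×13²]/(36) = 95.6667
s_p = 9.7809
SE = s_p×√(1/n₁ + 1/n₂) = 9.7809×√(1/23 + 1/15) = 3.2461
t = (x̄₁ - x̄₂)/SE = (47 - 51)/3.2461 = -1.2322
df = 36, t-critical = ±2.028
Decision: fail to reject H₀

Answer: t = -1.2322, fail to reject H₀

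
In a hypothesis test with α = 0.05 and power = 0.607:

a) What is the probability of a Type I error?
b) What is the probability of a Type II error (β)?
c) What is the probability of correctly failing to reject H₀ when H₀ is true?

Answer: a) 0.05, b) 0.393, c) 0.95

Derivation:
a) Type I error probability = α = 0.05
b) Power = P(reject H₀ | H₁ true) = 1 - β = 0.607, so Type II error probability = β = 1 - Power = 0.393
c) P(fail to reject H₀ | H₀ true) = 1 - α = 0.95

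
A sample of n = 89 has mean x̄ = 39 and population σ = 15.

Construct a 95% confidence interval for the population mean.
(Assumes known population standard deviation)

Confidence level: 95%, α = 0.05
z_0.025 = 1.960
SE = σ/√n = 15/√89 = 1.5900
Margin of error = 1.960 × 1.5900 = 3.1164
CI: x̄ ± margin = 39 ± 3.1164
CI: (35.8836, 42.1164)

Answer: (35.8836, 42.1164)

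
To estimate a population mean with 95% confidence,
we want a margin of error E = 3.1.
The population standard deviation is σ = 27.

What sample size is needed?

Answer: n = 292

Derivation:
z_0.025 = 1.960
n = (z×σ/E)² = (1.960×27/3.1)²
n = 291.4179
Round up: n = 292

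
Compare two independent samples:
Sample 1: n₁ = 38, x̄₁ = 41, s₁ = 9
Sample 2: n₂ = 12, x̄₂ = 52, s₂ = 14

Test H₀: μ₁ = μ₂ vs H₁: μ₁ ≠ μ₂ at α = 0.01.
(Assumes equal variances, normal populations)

Pooled variance: s²_p = [37×9² + 11×14²]/(48) = 107.3542
s_p = 10.3612
SE = s_p×√(1/n₁ + 1/n₂) = 10.3612×√(1/38 + 1/12) = 3.4309
t = (x̄₁ - x̄₂)/SE = (41 - 52)/3.4309 = -3.2062
df = 48, t-critical = ±2.682
Decision: reject H₀

Answer: t = -3.2062, reject H₀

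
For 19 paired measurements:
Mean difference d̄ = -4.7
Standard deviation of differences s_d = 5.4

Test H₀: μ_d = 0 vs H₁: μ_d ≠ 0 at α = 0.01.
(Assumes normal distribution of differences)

df = n - 1 = 18
SE = s_d/√n = 5.4/√19 = 1.2388
t = d̄/SE = -4.7/1.2388 = -3.7940
Critical value: t_{0.005,18} = ±2.878
p-value ≈ 0.0013
Decision: reject H₀

Answer: t = -3.7940, reject H₀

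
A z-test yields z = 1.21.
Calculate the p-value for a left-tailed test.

Answer: p-value ≈ 0.8869

Derivation:
For z = 1.21:
p = P(Z < 1.21) = Φ(1.21) = 0.8869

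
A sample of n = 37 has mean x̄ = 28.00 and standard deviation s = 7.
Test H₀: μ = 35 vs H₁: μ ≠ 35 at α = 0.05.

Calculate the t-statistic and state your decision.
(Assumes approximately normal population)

df = n - 1 = 36
SE = s/√n = 7/√37 = 1.1508
t = (x̄ - μ₀)/SE = (28.00 - 35)/1.1508 = -6.0827
Critical value: t_{0.025,36} = ±2.028
p-value < 0.0001
Decision: reject H₀

Answer: t = -6.0827, reject H₀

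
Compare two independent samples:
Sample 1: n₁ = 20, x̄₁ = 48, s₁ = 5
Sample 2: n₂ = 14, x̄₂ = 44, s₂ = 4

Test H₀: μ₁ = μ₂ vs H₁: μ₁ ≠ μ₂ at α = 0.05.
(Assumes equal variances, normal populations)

Answer: t = 2.4846, reject H₀

Derivation:
Pooled variance: s²_p = [19×5² + 13×4²]/(32) = 21.3438
s_p = 4.6199
SE = s_p×√(1/n₁ + 1/n₂) = 4.6199×√(1/20 + 1/14) = 1.6099
t = (x̄₁ - x̄₂)/SE = (48 - 44)/1.6099 = 2.4846
df = 32, t-critical = ±2.037
Decision: reject H₀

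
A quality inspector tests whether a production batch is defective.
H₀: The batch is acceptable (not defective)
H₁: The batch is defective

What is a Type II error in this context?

A Type I error (probability α) occurs when we reject a true H₀.
A Type II error (probability β) occurs when we fail to reject a false H₀.

Answer: Shipping a defective batch to customers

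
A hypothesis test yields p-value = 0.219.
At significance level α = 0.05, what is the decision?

Compare p-value to α:
0.219 ≥ 0.05
Decision: fail to reject H₀

Answer: fail to reject H₀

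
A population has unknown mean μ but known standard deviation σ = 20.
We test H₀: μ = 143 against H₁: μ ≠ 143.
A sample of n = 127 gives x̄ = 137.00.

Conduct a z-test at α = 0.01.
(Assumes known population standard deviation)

Answer: z = -3.3809, reject H₀

Derivation:
Standard error: SE = σ/√n = 20/√127 = 1.7747
z-statistic: z = (x̄ - μ₀)/SE = (137.00 - 143)/1.7747 = -3.3809
Critical value: ±2.576
p-value = 0.0007
Decision: reject H₀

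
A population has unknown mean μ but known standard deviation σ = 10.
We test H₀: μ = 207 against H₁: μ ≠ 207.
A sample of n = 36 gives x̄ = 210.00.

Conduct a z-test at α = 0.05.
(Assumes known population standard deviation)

Standard error: SE = σ/√n = 10/√36 = 1.6667
z-statistic: z = (x̄ - μ₀)/SE = (210.00 - 207)/1.6667 = 1.8000
Critical value: ±1.960
p-value = 0.0719
Decision: fail to reject H₀

Answer: z = 1.8000, fail to reject H₀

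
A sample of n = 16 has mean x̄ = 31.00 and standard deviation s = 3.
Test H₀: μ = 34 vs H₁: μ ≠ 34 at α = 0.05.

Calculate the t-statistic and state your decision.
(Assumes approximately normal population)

df = n - 1 = 15
SE = s/√n = 3/√16 = 0.7500
t = (x̄ - μ₀)/SE = (31.00 - 34)/0.7500 = -4.0000
Critical value: t_{0.025,15} = ±2.131
p-value ≈ 0.0012
Decision: reject H₀

Answer: t = -4.0000, reject H₀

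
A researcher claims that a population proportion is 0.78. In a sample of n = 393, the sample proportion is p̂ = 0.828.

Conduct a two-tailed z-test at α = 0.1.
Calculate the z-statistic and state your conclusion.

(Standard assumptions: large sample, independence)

Answer: z = 2.2971, reject H₀

Derivation:
H₀: p = 0.78, H₁: p ≠ 0.78
Standard error: SE = √(p₀(1-p₀)/n) = √(0.78×0.22/393) = 0.020896
z-statistic: z = (p̂ - p₀)/SE = (0.828 - 0.78)/0.020896 = 2.2971
Critical value: z_0.05 = ±1.645
p-value = 0.0216
Decision: reject H₀ at α = 0.1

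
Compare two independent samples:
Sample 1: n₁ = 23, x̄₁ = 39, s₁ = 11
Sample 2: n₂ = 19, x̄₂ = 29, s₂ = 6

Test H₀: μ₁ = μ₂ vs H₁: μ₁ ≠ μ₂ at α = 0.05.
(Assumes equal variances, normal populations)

Pooled variance: s²_p = [22×11² + 18×6²]/(40) = 82.7500
s_p = 9.0967
SE = s_p×√(1/n₁ + 1/n₂) = 9.0967×√(1/23 + 1/19) = 2.8201
t = (x̄₁ - x̄₂)/SE = (39 - 29)/2.8201 = 3.5460
df = 40, t-critical = ±2.021
Decision: reject H₀

Answer: t = 3.5460, reject H₀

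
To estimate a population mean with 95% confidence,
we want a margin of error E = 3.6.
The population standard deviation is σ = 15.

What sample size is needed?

Answer: n = 67

Derivation:
z_0.025 = 1.960
n = (z×σ/E)² = (1.960×15/3.6)²
n = 66.6944
Round up: n = 67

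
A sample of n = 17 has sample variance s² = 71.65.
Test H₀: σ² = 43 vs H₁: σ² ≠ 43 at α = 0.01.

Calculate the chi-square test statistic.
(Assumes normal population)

Answer: χ² = 26.6605, fail to reject H₀

Derivation:
df = n - 1 = 16
χ² = (n-1)s²/σ₀² = 16×71.65/43 = 26.6605
Critical values: χ²_{0.995,16} = 5.142, χ²_{0.005,16} = 34.267
Rejection region: χ² < 5.142 or χ² > 34.267
Decision: fail to reject H₀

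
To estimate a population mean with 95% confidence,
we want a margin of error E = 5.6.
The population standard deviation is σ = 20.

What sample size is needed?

Answer: n = 49

Derivation:
z_0.025 = 1.960
n = (z×σ/E)² = (1.960×20/5.6)²
n = 49.0000
Already a whole number: n = 49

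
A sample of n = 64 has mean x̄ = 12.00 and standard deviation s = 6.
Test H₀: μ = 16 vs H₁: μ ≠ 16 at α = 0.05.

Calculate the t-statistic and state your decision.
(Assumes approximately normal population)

df = n - 1 = 63
SE = s/√n = 6/√64 = 0.7500
t = (x̄ - μ₀)/SE = (12.00 - 16)/0.7500 = -5.3333
Critical value: t_{0.025,63} = ±1.998
p-value < 0.0001
Decision: reject H₀

Answer: t = -5.3333, reject H₀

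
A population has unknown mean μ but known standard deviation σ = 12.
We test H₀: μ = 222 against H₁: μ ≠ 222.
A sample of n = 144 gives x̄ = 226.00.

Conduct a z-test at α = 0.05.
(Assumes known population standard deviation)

Answer: z = 4.0000, reject H₀

Derivation:
Standard error: SE = σ/√n = 12/√144 = 1.0000
z-statistic: z = (x̄ - μ₀)/SE = (226.00 - 222)/1.0000 = 4.0000
Critical value: ±1.960
p-value = 0.0001
Decision: reject H₀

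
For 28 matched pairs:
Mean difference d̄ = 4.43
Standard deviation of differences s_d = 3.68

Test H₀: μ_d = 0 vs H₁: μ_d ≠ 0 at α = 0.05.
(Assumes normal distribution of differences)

Answer: t = 6.3695, reject H₀

Derivation:
df = n - 1 = 27
SE = s_d/√n = 3.68/√28 = 0.6955
t = d̄/SE = 4.43/0.6955 = 6.3695
Critical value: t_{0.025,27} = ±2.052
p-value < 0.0001
Decision: reject H₀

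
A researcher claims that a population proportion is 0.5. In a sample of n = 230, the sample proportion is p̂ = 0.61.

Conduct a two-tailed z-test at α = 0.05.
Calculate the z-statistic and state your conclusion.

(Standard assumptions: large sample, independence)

Answer: z = 3.3365, reject H₀

Derivation:
H₀: p = 0.5, H₁: p ≠ 0.5
Standard error: SE = √(p₀(1-p₀)/n) = √(0.5×0.5/230) = 0.032969
z-statistic: z = (p̂ - p₀)/SE = (0.61 - 0.5)/0.032969 = 3.3365
Critical value: z_0.025 = ±1.960
p-value = 0.0008
Decision: reject H₀ at α = 0.05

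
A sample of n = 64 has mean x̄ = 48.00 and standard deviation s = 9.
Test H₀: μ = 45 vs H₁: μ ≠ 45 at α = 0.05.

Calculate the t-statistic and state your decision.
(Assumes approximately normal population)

df = n - 1 = 63
SE = s/√n = 9/√64 = 1.1250
t = (x̄ - μ₀)/SE = (48.00 - 45)/1.1250 = 2.6667
Critical value: t_{0.025,63} = ±1.998
p-value ≈ 0.0097
Decision: reject H₀

Answer: t = 2.6667, reject H₀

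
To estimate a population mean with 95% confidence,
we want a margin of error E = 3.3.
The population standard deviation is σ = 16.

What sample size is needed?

z_0.025 = 1.960
n = (z×σ/E)² = (1.960×16/3.3)²
n = 90.3076
Round up: n = 91

Answer: n = 91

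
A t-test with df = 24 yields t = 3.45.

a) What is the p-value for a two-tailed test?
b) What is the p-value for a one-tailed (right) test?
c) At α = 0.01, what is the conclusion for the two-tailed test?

Using t-distribution with df = 24:
a) Two-tailed: p = 2×P(T > 3.45) = 0.0021
b) One-tailed: p = P(T > 3.45) = 0.0010
c) 0.0021 < 0.01, reject H₀

Answer: a) 0.0021, b) 0.0010, c) reject H₀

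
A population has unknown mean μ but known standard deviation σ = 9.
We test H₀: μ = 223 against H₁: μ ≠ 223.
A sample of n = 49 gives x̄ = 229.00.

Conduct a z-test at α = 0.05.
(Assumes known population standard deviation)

Standard error: SE = σ/√n = 9/√49 = 1.2857
z-statistic: z = (x̄ - μ₀)/SE = (229.00 - 223)/1.2857 = 4.6667
Critical value: ±1.960
p-value < 0.0001
Decision: reject H₀

Answer: z = 4.6667, reject H₀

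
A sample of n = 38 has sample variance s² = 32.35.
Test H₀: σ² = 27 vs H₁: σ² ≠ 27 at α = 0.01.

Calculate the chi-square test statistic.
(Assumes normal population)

df = n - 1 = 37
χ² = (n-1)s²/σ₀² = 37×32.35/27 = 44.3315
Critical values: χ²_{0.995,37} = 18.586, χ²_{0.005,37} = 62.883
Rejection region: χ² < 18.586 or χ² > 62.883
Decision: fail to reject H₀

Answer: χ² = 44.3315, fail to reject H₀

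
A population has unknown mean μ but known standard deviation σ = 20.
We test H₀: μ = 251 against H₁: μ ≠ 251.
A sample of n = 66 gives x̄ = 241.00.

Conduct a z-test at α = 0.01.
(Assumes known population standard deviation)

Standard error: SE = σ/√n = 20/√66 = 2.4618
z-statistic: z = (x̄ - μ₀)/SE = (241.00 - 251)/2.4618 = -4.0621
Critical value: ±2.576
p-value < 0.0001
Decision: reject H₀

Answer: z = -4.0621, reject H₀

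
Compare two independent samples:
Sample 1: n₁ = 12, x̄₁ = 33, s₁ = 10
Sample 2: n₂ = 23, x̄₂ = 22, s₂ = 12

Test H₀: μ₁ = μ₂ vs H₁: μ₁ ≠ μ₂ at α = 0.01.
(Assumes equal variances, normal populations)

Pooled variance: s²_p = [11×10² + 22×12²]/(33) = 129.3333
s_p = 11.3725
SE = s_p×√(1/n₁ + 1/n₂) = 11.3725×√(1/12 + 1/23) = 4.0498
t = (x̄₁ - x̄₂)/SE = (33 - 22)/4.0498 = 2.7162
df = 33, t-critical = ±2.733
Decision: fail to reject H₀

Answer: t = 2.7162, fail to reject H₀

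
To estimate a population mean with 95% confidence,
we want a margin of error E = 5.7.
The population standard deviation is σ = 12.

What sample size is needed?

Answer: n = 18

Derivation:
z_0.025 = 1.960
n = (z×σ/E)² = (1.960×12/5.7)²
n = 17.0265
Round up: n = 18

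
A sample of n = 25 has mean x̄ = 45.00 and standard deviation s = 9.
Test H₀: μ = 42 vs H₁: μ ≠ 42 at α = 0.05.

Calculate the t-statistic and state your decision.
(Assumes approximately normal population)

df = n - 1 = 24
SE = s/√n = 9/√25 = 1.8000
t = (x̄ - μ₀)/SE = (45.00 - 42)/1.8000 = 1.6667
Critical value: t_{0.025,24} = ±2.064
p-value ≈ 0.1086
Decision: fail to reject H₀

Answer: t = 1.6667, fail to reject H₀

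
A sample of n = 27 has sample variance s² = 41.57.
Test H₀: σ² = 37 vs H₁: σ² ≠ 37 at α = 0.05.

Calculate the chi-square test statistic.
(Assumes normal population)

Answer: χ² = 29.2114, fail to reject H₀

Derivation:
df = n - 1 = 26
χ² = (n-1)s²/σ₀² = 26×41.57/37 = 29.2114
Critical values: χ²_{0.975,26} = 13.844, χ²_{0.025,26} = 41.923
Rejection region: χ² < 13.844 or χ² > 41.923
Decision: fail to reject H₀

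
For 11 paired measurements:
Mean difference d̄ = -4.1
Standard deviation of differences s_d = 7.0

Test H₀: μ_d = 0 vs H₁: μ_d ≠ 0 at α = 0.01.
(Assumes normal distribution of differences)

Answer: t = -1.9426, fail to reject H₀

Derivation:
df = n - 1 = 10
SE = s_d/√n = 7.0/√11 = 2.1106
t = d̄/SE = -4.1/2.1106 = -1.9426
Critical value: t_{0.005,10} = ±3.169
p-value ≈ 0.0807
Decision: fail to reject H₀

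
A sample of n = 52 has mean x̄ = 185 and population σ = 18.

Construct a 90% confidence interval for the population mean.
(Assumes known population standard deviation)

Confidence level: 90%, α = 0.1
z_0.05 = 1.645
SE = σ/√n = 18/√52 = 2.4962
Margin of error = 1.645 × 2.4962 = 4.1062
CI: x̄ ± margin = 185 ± 4.1062
CI: (180.8938, 189.1062)

Answer: (180.8938, 189.1062)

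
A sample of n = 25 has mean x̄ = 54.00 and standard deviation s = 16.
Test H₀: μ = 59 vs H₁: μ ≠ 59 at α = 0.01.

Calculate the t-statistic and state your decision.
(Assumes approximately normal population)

df = n - 1 = 24
SE = s/√n = 16/√25 = 3.2000
t = (x̄ - μ₀)/SE = (54.00 - 59)/3.2000 = -1.5625
Critical value: t_{0.005,24} = ±2.797
p-value ≈ 0.1313
Decision: fail to reject H₀

Answer: t = -1.5625, fail to reject H₀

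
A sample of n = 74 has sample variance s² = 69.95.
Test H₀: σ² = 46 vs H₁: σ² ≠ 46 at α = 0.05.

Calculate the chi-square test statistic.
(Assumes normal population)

df = n - 1 = 73
χ² = (n-1)s²/σ₀² = 73×69.95/46 = 111.0076
Critical values: χ²_{0.975,73} = 51.265, χ²_{0.025,73} = 98.516
Rejection region: χ² < 51.265 or χ² > 98.516
Decision: reject H₀

Answer: χ² = 111.0076, reject H₀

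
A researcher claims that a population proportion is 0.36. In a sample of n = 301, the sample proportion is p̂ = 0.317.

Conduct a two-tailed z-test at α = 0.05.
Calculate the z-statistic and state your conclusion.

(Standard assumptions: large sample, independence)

H₀: p = 0.36, H₁: p ≠ 0.36
Standard error: SE = √(p₀(1-p₀)/n) = √(0.36×0.64/301) = 0.027667
z-statistic: z = (p̂ - p₀)/SE = (0.317 - 0.36)/0.027667 = -1.5542
Critical value: z_0.025 = ±1.960
p-value = 0.1201
Decision: fail to reject H₀ at α = 0.05

Answer: z = -1.5542, fail to reject H₀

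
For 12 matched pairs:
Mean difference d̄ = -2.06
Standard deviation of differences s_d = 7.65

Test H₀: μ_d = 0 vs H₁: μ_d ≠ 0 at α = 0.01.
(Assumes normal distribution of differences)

Answer: t = -0.9328, fail to reject H₀

Derivation:
df = n - 1 = 11
SE = s_d/√n = 7.65/√12 = 2.2084
t = d̄/SE = -2.06/2.2084 = -0.9328
Critical value: t_{0.005,11} = ±3.106
p-value ≈ 0.3709
Decision: fail to reject H₀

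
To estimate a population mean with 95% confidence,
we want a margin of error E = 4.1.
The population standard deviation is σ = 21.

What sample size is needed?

Answer: n = 101

Derivation:
z_0.025 = 1.960
n = (z×σ/E)² = (1.960×21/4.1)²
n = 100.7820
Round up: n = 101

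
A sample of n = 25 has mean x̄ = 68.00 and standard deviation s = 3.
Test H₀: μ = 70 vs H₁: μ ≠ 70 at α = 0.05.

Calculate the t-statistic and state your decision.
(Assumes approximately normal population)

Answer: t = -3.3333, reject H₀

Derivation:
df = n - 1 = 24
SE = s/√n = 3/√25 = 0.6000
t = (x̄ - μ₀)/SE = (68.00 - 70)/0.6000 = -3.3333
Critical value: t_{0.025,24} = ±2.064
p-value ≈ 0.0028
Decision: reject H₀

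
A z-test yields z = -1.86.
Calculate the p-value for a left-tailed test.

For z = -1.86:
p = P(Z < -1.86) = Φ(-1.86) = 0.0314

Answer: p-value ≈ 0.0314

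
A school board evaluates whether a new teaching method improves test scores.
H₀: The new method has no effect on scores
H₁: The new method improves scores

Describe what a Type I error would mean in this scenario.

Answer: Concluding the new method improves scores when it actually doesn't

Derivation:
Type I error (α): Rejecting H₀ when H₀ is true
Type II error (β): Failing to reject H₀ when H₁ is true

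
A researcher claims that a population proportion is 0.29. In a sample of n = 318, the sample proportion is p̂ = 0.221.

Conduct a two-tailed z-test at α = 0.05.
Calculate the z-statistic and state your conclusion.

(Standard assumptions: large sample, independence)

Answer: z = -2.7116, reject H₀

Derivation:
H₀: p = 0.29, H₁: p ≠ 0.29
Standard error: SE = √(p₀(1-p₀)/n) = √(0.29×0.71/318) = 0.025446
z-statistic: z = (p̂ - p₀)/SE = (0.221 - 0.29)/0.025446 = -2.7116
Critical value: z_0.025 = ±1.960
p-value = 0.0067
Decision: reject H₀ at α = 0.05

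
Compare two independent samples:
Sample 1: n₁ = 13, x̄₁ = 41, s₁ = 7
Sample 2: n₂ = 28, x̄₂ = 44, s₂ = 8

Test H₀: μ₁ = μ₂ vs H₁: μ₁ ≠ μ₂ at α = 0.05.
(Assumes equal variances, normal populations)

Pooled variance: s²_p = [12×7² + 27×8²]/(39) = 59.3846
s_p = 7.7061
SE = s_p×√(1/n₁ + 1/n₂) = 7.7061×√(1/13 + 1/28) = 2.5863
t = (x̄₁ - x̄₂)/SE = (41 - 44)/2.5863 = -1.1600
df = 39, t-critical = ±2.023
Decision: fail to reject H₀

Answer: t = -1.1600, fail to reject H₀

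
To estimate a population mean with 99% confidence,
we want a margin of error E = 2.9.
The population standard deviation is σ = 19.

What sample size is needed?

Answer: n = 285

Derivation:
z_0.005 = 2.576
n = (z×σ/E)² = (2.576×19/2.9)²
n = 284.8413
Round up: n = 285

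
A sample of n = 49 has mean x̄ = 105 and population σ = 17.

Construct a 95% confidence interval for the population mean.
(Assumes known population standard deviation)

Answer: (100.2399, 109.7601)

Derivation:
Confidence level: 95%, α = 0.05
z_0.025 = 1.960
SE = σ/√n = 17/√49 = 2.4286
Margin of error = 1.960 × 2.4286 = 4.7601
CI: x̄ ± margin = 105 ± 4.7601
CI: (100.2399, 109.7601)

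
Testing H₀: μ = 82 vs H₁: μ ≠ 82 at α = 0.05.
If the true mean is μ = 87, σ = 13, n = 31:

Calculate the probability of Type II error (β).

SE = σ/√n = 13/√31 = 2.3349
Critical values: μ₀ ± z_0.025×SE = 82 ± 1.960×2.3349
Acceptance region: (77.4236, 86.5764)
Under H₁ (μ = 87): z_high = (86.5764 - 87)/2.3349 = -0.1814, z_low = (77.4236 - 87)/2.3349 = -4.1014
β = P(not reject | H₁) = Φ(-0.1814) - Φ(-4.1014) ≈ 0.4280

Answer: β ≈ 0.4280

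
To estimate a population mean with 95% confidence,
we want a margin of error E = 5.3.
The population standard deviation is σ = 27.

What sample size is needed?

z_0.025 = 1.960
n = (z×σ/E)² = (1.960×27/5.3)²
n = 99.6983
Round up: n = 100

Answer: n = 100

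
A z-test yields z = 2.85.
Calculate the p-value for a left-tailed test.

Answer: p-value ≈ 0.9978

Derivation:
For z = 2.85:
p = P(Z < 2.85) = Φ(2.85) = 0.9978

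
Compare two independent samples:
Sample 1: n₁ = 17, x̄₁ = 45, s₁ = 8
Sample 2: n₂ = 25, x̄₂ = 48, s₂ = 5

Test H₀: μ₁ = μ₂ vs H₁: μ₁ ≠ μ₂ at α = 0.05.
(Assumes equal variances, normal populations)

Answer: t = -1.4977, fail to reject H₀

Derivation:
Pooled variance: s²_p = [16×8² + 24×5²]/(40) = 40.6000
s_p = 6.3718
SE = s_p×√(1/n₁ + 1/n₂) = 6.3718×√(1/17 + 1/25) = 2.0031
t = (x̄₁ - x̄₂)/SE = (45 - 48)/2.0031 = -1.4977
df = 40, t-critical = ±2.021
Decision: fail to reject H₀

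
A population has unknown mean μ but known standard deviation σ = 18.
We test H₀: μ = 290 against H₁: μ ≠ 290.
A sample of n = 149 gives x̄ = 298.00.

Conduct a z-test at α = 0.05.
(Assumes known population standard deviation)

Answer: z = 5.4252, reject H₀

Derivation:
Standard error: SE = σ/√n = 18/√149 = 1.4746
z-statistic: z = (x̄ - μ₀)/SE = (298.00 - 290)/1.4746 = 5.4252
Critical value: ±1.960
p-value < 0.0001
Decision: reject H₀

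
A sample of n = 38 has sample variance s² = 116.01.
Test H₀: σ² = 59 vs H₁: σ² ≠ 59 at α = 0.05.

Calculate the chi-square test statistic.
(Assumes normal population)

df = n - 1 = 37
χ² = (n-1)s²/σ₀² = 37×116.01/59 = 72.7520
Critical values: χ²_{0.975,37} = 22.106, χ²_{0.025,37} = 55.668
Rejection region: χ² < 22.106 or χ² > 55.668
Decision: reject H₀

Answer: χ² = 72.7520, reject H₀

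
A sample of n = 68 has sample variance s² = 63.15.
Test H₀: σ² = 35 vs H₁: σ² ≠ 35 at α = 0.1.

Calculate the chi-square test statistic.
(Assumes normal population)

Answer: χ² = 120.8871, reject H₀

Derivation:
df = n - 1 = 67
χ² = (n-1)s²/σ₀² = 67×63.15/35 = 120.8871
Critical values: χ²_{0.95,67} = 49.162, χ²_{0.05,67} = 87.108
Rejection region: χ² < 49.162 or χ² > 87.108
Decision: reject H₀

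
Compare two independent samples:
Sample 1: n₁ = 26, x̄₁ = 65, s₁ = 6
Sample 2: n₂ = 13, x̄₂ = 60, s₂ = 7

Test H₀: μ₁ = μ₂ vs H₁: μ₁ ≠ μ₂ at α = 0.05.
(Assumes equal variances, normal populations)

Pooled variance: s²_p = [25×6² + 12×7²]/(37) = 40.2162
s_p = 6.3416
SE = s_p×√(1/n₁ + 1/n₂) = 6.3416×√(1/26 + 1/13) = 2.1541
t = (x̄₁ - x̄₂)/SE = (65 - 60)/2.1541 = 2.3212
df = 37, t-critical = ±2.026
Decision: reject H₀

Answer: t = 2.3212, reject H₀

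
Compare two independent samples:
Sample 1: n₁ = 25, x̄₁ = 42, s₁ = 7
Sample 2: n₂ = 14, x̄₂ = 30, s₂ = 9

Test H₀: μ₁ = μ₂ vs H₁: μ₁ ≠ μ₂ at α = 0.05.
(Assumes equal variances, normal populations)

Answer: t = 4.6316, reject H₀

Derivation:
Pooled variance: s²_p = [24×7² + 13×9²]/(37) = 60.2432
s_p = 7.7616
SE = s_p×√(1/n₁ + 1/n₂) = 7.7616×√(1/25 + 1/14) = 2.5909
t = (x̄₁ - x̄₂)/SE = (42 - 30)/2.5909 = 4.6316
df = 37, t-critical = ±2.026
Decision: reject H₀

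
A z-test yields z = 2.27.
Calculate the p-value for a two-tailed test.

Answer: p-value ≈ 0.0232

Derivation:
For z = 2.27:
p = 2×P(Z > |2.27|) = 2×(1 - Φ(2.27)) = 0.0232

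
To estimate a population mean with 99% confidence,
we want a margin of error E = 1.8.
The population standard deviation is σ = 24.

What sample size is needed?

Answer: n = 1180

Derivation:
z_0.005 = 2.576
n = (z×σ/E)² = (2.576×24/1.8)²
n = 1179.6935
Round up: n = 1180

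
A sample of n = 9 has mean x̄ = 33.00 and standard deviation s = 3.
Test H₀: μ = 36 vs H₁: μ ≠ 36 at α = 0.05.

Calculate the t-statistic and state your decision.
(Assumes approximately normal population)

Answer: t = -3.0000, reject H₀

Derivation:
df = n - 1 = 8
SE = s/√n = 3/√9 = 1.0000
t = (x̄ - μ₀)/SE = (33.00 - 36)/1.0000 = -3.0000
Critical value: t_{0.025,8} = ±2.306
p-value ≈ 0.0171
Decision: reject H₀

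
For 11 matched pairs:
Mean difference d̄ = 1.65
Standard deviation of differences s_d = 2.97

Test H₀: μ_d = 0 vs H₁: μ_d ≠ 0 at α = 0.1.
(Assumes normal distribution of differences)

Answer: t = 1.8425, reject H₀

Derivation:
df = n - 1 = 10
SE = s_d/√n = 2.97/√11 = 0.8955
t = d̄/SE = 1.65/0.8955 = 1.8425
Critical value: t_{0.05,10} = ±1.812
p-value ≈ 0.0952
Decision: reject H₀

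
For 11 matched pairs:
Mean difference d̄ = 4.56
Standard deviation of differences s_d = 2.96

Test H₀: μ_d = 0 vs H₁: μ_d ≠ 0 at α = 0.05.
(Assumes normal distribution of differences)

Answer: t = 5.1092, reject H₀

Derivation:
df = n - 1 = 10
SE = s_d/√n = 2.96/√11 = 0.8925
t = d̄/SE = 4.56/0.8925 = 5.1092
Critical value: t_{0.025,10} = ±2.228
p-value ≈ 0.0005
Decision: reject H₀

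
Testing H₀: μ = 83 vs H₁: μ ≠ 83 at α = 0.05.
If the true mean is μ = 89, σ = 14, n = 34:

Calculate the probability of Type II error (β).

Answer: β ≈ 0.2950

Derivation:
SE = σ/√n = 14/√34 = 2.4010
Critical values: μ₀ ± z_0.025×SE = 83 ± 1.960×2.4010
Acceptance region: (78.2940, 87.7060)
Under H₁ (μ = 89): z_high = (87.7060 - 89)/2.4010 = -0.5389, z_low = (78.2940 - 89)/2.4010 = -4.4590
β = P(not reject | H₁) = Φ(-0.5389) - Φ(-4.4590) ≈ 0.2950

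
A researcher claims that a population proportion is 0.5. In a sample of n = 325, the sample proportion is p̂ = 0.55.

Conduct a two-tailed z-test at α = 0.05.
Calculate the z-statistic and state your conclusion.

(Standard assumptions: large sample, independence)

Answer: z = 1.8028, fail to reject H₀

Derivation:
H₀: p = 0.5, H₁: p ≠ 0.5
Standard error: SE = √(p₀(1-p₀)/n) = √(0.5×0.5/325) = 0.027735
z-statistic: z = (p̂ - p₀)/SE = (0.55 - 0.5)/0.027735 = 1.8028
Critical value: z_0.025 = ±1.960
p-value = 0.0714
Decision: fail to reject H₀ at α = 0.05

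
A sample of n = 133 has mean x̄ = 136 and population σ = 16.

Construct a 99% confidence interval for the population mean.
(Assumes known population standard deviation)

Answer: (132.4261, 139.5739)

Derivation:
Confidence level: 99%, α = 0.01
z_0.005 = 2.576
SE = σ/√n = 16/√133 = 1.3874
Margin of error = 2.576 × 1.3874 = 3.5739
CI: x̄ ± margin = 136 ± 3.5739
CI: (132.4261, 139.5739)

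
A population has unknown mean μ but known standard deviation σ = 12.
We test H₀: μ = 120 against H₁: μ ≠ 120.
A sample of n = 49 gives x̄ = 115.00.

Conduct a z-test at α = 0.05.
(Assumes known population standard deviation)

Standard error: SE = σ/√n = 12/√49 = 1.7143
z-statistic: z = (x̄ - μ₀)/SE = (115.00 - 120)/1.7143 = -2.9166
Critical value: ±1.960
p-value = 0.0035
Decision: reject H₀

Answer: z = -2.9166, reject H₀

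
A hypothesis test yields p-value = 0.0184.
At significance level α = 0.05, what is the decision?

Answer: reject H₀

Derivation:
Compare p-value to α:
0.0184 < 0.05
Decision: reject H₀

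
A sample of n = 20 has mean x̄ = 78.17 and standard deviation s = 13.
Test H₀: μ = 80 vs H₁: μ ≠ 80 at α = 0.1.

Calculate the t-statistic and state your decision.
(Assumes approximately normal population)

Answer: t = -0.6295, fail to reject H₀

Derivation:
df = n - 1 = 19
SE = s/√n = 13/√20 = 2.9069
t = (x̄ - μ₀)/SE = (78.17 - 80)/2.9069 = -0.6295
Critical value: t_{0.05,19} = ±1.729
p-value ≈ 0.5365
Decision: fail to reject H₀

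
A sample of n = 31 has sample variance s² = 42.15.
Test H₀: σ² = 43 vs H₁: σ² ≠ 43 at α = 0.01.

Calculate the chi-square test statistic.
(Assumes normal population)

Answer: χ² = 29.4070, fail to reject H₀

Derivation:
df = n - 1 = 30
χ² = (n-1)s²/σ₀² = 30×42.15/43 = 29.4070
Critical values: χ²_{0.995,30} = 13.787, χ²_{0.005,30} = 53.672
Rejection region: χ² < 13.787 or χ² > 53.672
Decision: fail to reject H₀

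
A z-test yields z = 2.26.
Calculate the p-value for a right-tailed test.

Answer: p-value ≈ 0.0119

Derivation:
For z = 2.26:
p = P(Z > 2.26) = 1 - Φ(2.26) = 0.0119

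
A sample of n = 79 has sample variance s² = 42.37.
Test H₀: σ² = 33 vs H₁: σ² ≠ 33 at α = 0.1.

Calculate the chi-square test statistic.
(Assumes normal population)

df = n - 1 = 78
χ² = (n-1)s²/σ₀² = 78×42.37/33 = 100.1473
Critical values: χ²_{0.95,78} = 58.654, χ²_{0.05,78} = 99.617
Rejection region: χ² < 58.654 or χ² > 99.617
Decision: reject H₀

Answer: χ² = 100.1473, reject H₀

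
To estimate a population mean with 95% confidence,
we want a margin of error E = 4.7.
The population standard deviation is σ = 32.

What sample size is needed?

z_0.025 = 1.960
n = (z×σ/E)² = (1.960×32/4.7)²
n = 178.0805
Round up: n = 179

Answer: n = 179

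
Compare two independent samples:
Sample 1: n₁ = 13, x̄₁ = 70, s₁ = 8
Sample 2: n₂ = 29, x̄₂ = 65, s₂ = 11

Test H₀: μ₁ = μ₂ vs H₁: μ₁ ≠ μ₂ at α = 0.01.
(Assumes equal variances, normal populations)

Pooled variance: s²_p = [12×8² + 28×11²]/(40) = 103.9000
s_p = 10.1931
SE = s_p×√(1/n₁ + 1/n₂) = 10.1931×√(1/13 + 1/29) = 3.4022
t = (x̄₁ - x̄₂)/SE = (70 - 65)/3.4022 = 1.4696
df = 40, t-critical = ±2.704
Decision: fail to reject H₀

Answer: t = 1.4696, fail to reject H₀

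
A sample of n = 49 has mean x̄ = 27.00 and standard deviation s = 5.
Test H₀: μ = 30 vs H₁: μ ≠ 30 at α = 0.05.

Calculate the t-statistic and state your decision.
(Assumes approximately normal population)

df = n - 1 = 48
SE = s/√n = 5/√49 = 0.7143
t = (x̄ - μ₀)/SE = (27.00 - 30)/0.7143 = -4.1999
Critical value: t_{0.025,48} = ±2.011
p-value ≈ 0.0001
Decision: reject H₀

Answer: t = -4.1999, reject H₀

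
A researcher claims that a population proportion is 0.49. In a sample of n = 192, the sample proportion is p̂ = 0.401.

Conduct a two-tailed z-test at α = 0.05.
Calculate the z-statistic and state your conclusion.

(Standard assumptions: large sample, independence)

H₀: p = 0.49, H₁: p ≠ 0.49
Standard error: SE = √(p₀(1-p₀)/n) = √(0.49×0.51/192) = 0.036077
z-statistic: z = (p̂ - p₀)/SE = (0.401 - 0.49)/0.036077 = -2.4669
Critical value: z_0.025 = ±1.960
p-value = 0.0136
Decision: reject H₀ at α = 0.05

Answer: z = -2.4669, reject H₀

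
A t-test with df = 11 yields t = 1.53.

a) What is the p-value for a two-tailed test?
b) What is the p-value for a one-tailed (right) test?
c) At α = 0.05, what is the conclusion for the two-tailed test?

Using t-distribution with df = 11:
a) Two-tailed: p = 2×P(T > 1.53) = 0.1543
b) One-tailed: p = P(T > 1.53) = 0.0771
c) 0.1543 ≥ 0.05, fail to reject H₀

Answer: a) 0.1543, b) 0.0771, c) fail to reject H₀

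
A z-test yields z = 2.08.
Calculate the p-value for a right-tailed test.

Answer: p-value ≈ 0.0188

Derivation:
For z = 2.08:
p = P(Z > 2.08) = 1 - Φ(2.08) = 0.0188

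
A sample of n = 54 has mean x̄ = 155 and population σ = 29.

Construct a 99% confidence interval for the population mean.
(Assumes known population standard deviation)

Confidence level: 99%, α = 0.01
z_0.005 = 2.576
SE = σ/√n = 29/√54 = 3.9464
Margin of error = 2.576 × 3.9464 = 10.1659
CI: x̄ ± margin = 155 ± 10.1659
CI: (144.8341, 165.1659)

Answer: (144.8341, 165.1659)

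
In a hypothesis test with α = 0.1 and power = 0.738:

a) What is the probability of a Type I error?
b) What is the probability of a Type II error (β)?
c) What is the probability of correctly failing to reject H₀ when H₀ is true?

Answer: a) 0.1, b) 0.262, c) 0.9

Derivation:
a) Type I error probability = α = 0.1
b) Power = P(reject H₀ | H₁ true) = 1 - β = 0.738, so Type II error probability = β = 1 - Power = 0.262
c) P(fail to reject H₀ | H₀ true) = 1 - α = 0.9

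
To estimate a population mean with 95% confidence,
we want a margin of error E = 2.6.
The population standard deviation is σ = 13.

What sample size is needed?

z_0.025 = 1.960
n = (z×σ/E)² = (1.960×13/2.6)²
n = 96.0400
Round up: n = 97

Answer: n = 97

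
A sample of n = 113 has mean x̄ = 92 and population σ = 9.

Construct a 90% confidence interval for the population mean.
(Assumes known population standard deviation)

Answer: (90.6073, 93.3927)

Derivation:
Confidence level: 90%, α = 0.1
z_0.05 = 1.645
SE = σ/√n = 9/√113 = 0.8466
Margin of error = 1.645 × 0.8466 = 1.3927
CI: x̄ ± margin = 92 ± 1.3927
CI: (90.6073, 93.3927)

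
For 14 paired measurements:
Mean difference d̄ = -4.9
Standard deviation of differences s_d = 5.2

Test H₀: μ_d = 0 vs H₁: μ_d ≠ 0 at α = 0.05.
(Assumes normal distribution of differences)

df = n - 1 = 13
SE = s_d/√n = 5.2/√14 = 1.3898
t = d̄/SE = -4.9/1.3898 = -3.5257
Critical value: t_{0.025,13} = ±2.160
p-value ≈ 0.0037
Decision: reject H₀

Answer: t = -3.5257, reject H₀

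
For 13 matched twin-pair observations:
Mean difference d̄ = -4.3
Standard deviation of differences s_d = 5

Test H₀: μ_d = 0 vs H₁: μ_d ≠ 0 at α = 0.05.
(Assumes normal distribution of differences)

Answer: t = -3.1007, reject H₀

Derivation:
df = n - 1 = 12
SE = s_d/√n = 5/√13 = 1.3868
t = d̄/SE = -4.3/1.3868 = -3.1007
Critical value: t_{0.025,12} = ±2.179
p-value ≈ 0.0092
Decision: reject H₀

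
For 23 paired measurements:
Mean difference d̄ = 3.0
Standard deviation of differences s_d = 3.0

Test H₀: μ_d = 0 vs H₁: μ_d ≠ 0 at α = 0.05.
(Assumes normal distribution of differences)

Answer: t = 4.7962, reject H₀

Derivation:
df = n - 1 = 22
SE = s_d/√n = 3.0/√23 = 0.6255
t = d̄/SE = 3.0/0.6255 = 4.7962
Critical value: t_{0.025,22} = ±2.074
p-value ≈ 0.0001
Decision: reject H₀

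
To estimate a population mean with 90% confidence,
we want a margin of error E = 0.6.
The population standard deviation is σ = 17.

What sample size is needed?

z_0.05 = 1.645
n = (z×σ/E)² = (1.645×17/0.6)²
n = 2172.3367
Round up: n = 2173

Answer: n = 2173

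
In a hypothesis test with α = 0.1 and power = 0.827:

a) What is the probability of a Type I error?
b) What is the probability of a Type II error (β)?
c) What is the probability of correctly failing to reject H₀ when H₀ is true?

a) Type I error probability = α = 0.1
b) Power = P(reject H₀ | H₁ true) = 1 - β = 0.827, so Type II error probability = β = 1 - Power = 0.173
c) P(fail to reject H₀ | H₀ true) = 1 - α = 0.9

Answer: a) 0.1, b) 0.173, c) 0.9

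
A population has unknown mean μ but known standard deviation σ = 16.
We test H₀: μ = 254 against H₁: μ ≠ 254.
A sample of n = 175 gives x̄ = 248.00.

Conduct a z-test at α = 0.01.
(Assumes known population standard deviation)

Answer: z = -4.9607, reject H₀

Derivation:
Standard error: SE = σ/√n = 16/√175 = 1.2095
z-statistic: z = (x̄ - μ₀)/SE = (248.00 - 254)/1.2095 = -4.9607
Critical value: ±2.576
p-value < 0.0001
Decision: reject H₀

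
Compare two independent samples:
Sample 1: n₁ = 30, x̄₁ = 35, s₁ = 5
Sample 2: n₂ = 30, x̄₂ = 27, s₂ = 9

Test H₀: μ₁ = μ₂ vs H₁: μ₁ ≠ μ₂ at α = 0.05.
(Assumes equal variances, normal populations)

Answer: t = 4.2560, reject H₀

Derivation:
Pooled variance: s²_p = [29×5² + 29×9²]/(58) = 53.0000
s_p = 7.2801
SE = s_p×√(1/n₁ + 1/n₂) = 7.2801×√(1/30 + 1/30) = 1.8797
t = (x̄₁ - x̄₂)/SE = (35 - 27)/1.8797 = 4.2560
df = 58, t-critical = ±2.002
Decision: reject H₀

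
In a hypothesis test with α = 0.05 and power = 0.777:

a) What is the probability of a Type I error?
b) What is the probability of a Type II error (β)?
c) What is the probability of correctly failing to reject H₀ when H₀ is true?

Answer: a) 0.05, b) 0.223, c) 0.95

Derivation:
a) Type I error probability = α = 0.05
b) Power = P(reject H₀ | H₁ true) = 1 - β = 0.777, so Type II error probability = β = 1 - Power = 0.223
c) P(fail to reject H₀ | H₀ true) = 1 - α = 0.95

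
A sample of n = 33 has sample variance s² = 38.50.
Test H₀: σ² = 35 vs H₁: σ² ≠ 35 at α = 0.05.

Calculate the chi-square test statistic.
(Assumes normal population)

df = n - 1 = 32
χ² = (n-1)s²/σ₀² = 32×38.50/35 = 35.2000
Critical values: χ²_{0.975,32} = 18.291, χ²_{0.025,32} = 49.480
Rejection region: χ² < 18.291 or χ² > 49.480
Decision: fail to reject H₀

Answer: χ² = 35.2000, fail to reject H₀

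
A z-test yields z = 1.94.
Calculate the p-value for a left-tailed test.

For z = 1.94:
p = P(Z < 1.94) = Φ(1.94) = 0.9738

Answer: p-value ≈ 0.9738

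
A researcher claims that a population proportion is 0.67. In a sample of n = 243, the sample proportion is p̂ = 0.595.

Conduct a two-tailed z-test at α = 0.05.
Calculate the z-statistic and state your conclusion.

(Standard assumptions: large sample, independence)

Answer: z = -2.4864, reject H₀

Derivation:
H₀: p = 0.67, H₁: p ≠ 0.67
Standard error: SE = √(p₀(1-p₀)/n) = √(0.67×0.33/243) = 0.030164
z-statistic: z = (p̂ - p₀)/SE = (0.595 - 0.67)/0.030164 = -2.4864
Critical value: z_0.025 = ±1.960
p-value = 0.0129
Decision: reject H₀ at α = 0.05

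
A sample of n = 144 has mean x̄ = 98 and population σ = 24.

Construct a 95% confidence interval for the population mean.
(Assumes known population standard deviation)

Answer: (94.0800, 101.9200)

Derivation:
Confidence level: 95%, α = 0.05
z_0.025 = 1.960
SE = σ/√n = 24/√144 = 2.0000
Margin of error = 1.960 × 2.0000 = 3.9200
CI: x̄ ± margin = 98 ± 3.9200
CI: (94.0800, 101.9200)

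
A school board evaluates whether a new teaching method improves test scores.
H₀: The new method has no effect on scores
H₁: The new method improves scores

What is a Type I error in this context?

Type I error: rejecting H₀ when it is actually true (false positive).
Type II error: failing to reject H₀ when H₁ is actually true (false negative).

Answer: Concluding the new method improves scores when it actually doesn't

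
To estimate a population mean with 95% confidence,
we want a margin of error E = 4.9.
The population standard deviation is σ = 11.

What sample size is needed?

z_0.025 = 1.960
n = (z×σ/E)² = (1.960×11/4.9)²
n = 19.3600
Round up: n = 20

Answer: n = 20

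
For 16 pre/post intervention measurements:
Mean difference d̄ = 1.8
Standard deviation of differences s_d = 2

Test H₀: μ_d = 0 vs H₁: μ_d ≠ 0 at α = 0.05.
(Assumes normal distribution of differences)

df = n - 1 = 15
SE = s_d/√n = 2/√16 = 0.5000
t = d̄/SE = 1.8/0.5000 = 3.6000
Critical value: t_{0.025,15} = ±2.131
p-value ≈ 0.0026
Decision: reject H₀

Answer: t = 3.6000, reject H₀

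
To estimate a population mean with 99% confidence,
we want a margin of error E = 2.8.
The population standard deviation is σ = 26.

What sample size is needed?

z_0.005 = 2.576
n = (z×σ/E)² = (2.576×26/2.8)²
n = 572.1664
Round up: n = 573

Answer: n = 573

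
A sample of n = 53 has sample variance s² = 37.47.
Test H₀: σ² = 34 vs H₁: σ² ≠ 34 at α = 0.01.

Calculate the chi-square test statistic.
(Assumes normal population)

df = n - 1 = 52
χ² = (n-1)s²/σ₀² = 52×37.47/34 = 57.3071
Critical values: χ²_{0.995,52} = 29.481, χ²_{0.005,52} = 82.001
Rejection region: χ² < 29.481 or χ² > 82.001
Decision: fail to reject H₀

Answer: χ² = 57.3071, fail to reject H₀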